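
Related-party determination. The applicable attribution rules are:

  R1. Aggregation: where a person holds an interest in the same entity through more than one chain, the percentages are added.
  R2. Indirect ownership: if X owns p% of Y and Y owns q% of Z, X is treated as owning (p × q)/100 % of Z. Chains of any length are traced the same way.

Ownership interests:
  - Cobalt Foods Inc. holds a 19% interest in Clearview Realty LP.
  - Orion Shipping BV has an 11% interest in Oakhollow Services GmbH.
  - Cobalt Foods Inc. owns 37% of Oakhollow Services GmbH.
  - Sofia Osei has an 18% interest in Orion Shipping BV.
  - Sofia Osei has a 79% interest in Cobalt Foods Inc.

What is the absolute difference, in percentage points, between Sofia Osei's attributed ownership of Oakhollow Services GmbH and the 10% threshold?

Chain via Orion Shipping BV (R2): 18% × 11% = 1.98% of Oakhollow Services GmbH.
Chain via Cobalt Foods Inc. (R2): 79% × 37% = 29.23% of Oakhollow Services GmbH.
Aggregating (R1): 1.98% + 29.23% = 31.21%.
31.21% exceeds the 10% threshold by 21.21 percentage points.

21.21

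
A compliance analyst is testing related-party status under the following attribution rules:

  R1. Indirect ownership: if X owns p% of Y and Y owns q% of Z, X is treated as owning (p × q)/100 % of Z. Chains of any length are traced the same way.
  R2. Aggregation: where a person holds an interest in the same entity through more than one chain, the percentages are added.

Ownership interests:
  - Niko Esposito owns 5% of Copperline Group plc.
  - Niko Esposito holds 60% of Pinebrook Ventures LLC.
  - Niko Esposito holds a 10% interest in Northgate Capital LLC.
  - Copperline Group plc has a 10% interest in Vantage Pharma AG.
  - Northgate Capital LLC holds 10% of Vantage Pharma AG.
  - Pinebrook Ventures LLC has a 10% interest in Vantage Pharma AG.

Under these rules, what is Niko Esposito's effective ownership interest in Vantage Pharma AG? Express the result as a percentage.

Chain via Copperline Group plc (R1): 5% × 10% = 0.5% of Vantage Pharma AG.
Chain via Northgate Capital LLC (R1): 10% × 10% = 1% of Vantage Pharma AG.
Chain via Pinebrook Ventures LLC (R1): 60% × 10% = 6% of Vantage Pharma AG.
Aggregating (R2): 0.5% + 1% + 6% = 7.5%.

7.5%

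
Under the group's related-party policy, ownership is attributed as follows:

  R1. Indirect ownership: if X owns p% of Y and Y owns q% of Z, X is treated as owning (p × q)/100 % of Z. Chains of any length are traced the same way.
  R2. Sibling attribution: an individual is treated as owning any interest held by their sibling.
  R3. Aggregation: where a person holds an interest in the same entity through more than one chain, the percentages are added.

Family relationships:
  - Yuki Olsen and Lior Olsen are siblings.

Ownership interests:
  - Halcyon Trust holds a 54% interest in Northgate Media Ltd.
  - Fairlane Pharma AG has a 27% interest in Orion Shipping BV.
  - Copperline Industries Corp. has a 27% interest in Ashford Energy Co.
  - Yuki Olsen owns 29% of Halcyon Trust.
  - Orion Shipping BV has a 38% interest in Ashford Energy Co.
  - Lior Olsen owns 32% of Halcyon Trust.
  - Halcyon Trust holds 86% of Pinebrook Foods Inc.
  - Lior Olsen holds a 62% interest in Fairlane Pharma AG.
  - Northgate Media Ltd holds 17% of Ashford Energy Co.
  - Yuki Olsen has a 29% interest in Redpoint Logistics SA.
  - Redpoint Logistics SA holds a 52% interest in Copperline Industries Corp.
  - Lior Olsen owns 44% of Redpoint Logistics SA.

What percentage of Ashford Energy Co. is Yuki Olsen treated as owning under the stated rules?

By sibling attribution (R2), Yuki Olsen is treated as also owning Lior Olsen's interest in Redpoint Logistics SA, giving 29% + 44% = 73%.
By sibling attribution (R2), Yuki Olsen is treated as also owning Lior Olsen's interest in Halcyon Trust, giving 29% + 32% = 61%.
By sibling attribution (R2), Yuki Olsen is treated as owning Lior Olsen's 62% interest in Fairlane Pharma AG.
Chain via Redpoint Logistics SA → Copperline Industries Corp. (R1): 73% × 52% × 27% = 10.2492% of Ashford Energy Co.
Chain via Halcyon Trust → Northgate Media Ltd (R1): 61% × 54% × 17% = 5.5998% of Ashford Energy Co.
Chain via Fairlane Pharma AG → Orion Shipping BV (R1): 62% × 27% × 38% = 6.3612% of Ashford Energy Co.
Aggregating (R3): 10.2492% + 5.5998% + 6.3612% = 22.2102%.

22.2102%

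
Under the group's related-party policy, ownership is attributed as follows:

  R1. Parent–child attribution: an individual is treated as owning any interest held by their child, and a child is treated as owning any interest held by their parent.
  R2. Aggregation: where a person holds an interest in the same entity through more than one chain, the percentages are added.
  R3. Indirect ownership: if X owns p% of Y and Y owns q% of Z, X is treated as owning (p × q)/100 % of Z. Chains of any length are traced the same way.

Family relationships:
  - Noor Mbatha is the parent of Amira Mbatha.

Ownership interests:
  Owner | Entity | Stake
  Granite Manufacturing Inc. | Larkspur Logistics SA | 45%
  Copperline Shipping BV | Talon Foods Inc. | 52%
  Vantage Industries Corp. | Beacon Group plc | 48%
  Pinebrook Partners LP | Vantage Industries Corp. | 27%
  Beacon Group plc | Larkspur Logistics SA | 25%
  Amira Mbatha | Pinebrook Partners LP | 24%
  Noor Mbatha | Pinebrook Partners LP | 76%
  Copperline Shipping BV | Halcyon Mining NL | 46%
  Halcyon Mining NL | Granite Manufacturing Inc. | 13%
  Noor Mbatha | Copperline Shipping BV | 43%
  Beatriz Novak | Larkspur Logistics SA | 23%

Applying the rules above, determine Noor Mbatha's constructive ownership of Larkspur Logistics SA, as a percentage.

4.39713%

By parent–child attribution (R1), Noor Mbatha is treated as also owning Amira Mbatha's interest in Pinebrook Partners LP, giving 76% + 24% = 100%.
Chain via Pinebrook Partners LP → Vantage Industries Corp. → Beacon Group plc (R3): 100% × 27% × 48% × 25% = 3.24% of Larkspur Logistics SA.
Chain via Copperline Shipping BV → Halcyon Mining NL → Granite Manufacturing Inc. (R3): 43% × 46% × 13% × 45% = 1.15713% of Larkspur Logistics SA.
Aggregating (R2): 3.24% + 1.15713% = 4.39713%.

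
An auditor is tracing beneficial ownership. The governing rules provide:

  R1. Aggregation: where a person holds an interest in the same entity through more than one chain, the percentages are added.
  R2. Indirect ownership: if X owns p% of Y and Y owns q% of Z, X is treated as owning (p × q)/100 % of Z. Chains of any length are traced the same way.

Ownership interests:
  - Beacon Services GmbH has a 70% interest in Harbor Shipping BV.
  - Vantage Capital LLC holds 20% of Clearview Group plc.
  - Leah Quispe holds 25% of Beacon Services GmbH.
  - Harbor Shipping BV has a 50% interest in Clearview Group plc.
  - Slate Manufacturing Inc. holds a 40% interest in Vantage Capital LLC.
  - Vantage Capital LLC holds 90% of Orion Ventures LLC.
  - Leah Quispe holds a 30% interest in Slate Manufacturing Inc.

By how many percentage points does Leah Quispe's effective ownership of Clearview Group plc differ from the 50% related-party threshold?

Chain via Beacon Services GmbH → Harbor Shipping BV (R2): 25% × 70% × 50% = 8.75% of Clearview Group plc.
Chain via Slate Manufacturing Inc. → Vantage Capital LLC (R2): 30% × 40% × 20% = 2.4% of Clearview Group plc.
Aggregating (R1): 8.75% + 2.4% = 11.15%.
11.15% falls short of the 50% threshold by 38.85 percentage points.

38.85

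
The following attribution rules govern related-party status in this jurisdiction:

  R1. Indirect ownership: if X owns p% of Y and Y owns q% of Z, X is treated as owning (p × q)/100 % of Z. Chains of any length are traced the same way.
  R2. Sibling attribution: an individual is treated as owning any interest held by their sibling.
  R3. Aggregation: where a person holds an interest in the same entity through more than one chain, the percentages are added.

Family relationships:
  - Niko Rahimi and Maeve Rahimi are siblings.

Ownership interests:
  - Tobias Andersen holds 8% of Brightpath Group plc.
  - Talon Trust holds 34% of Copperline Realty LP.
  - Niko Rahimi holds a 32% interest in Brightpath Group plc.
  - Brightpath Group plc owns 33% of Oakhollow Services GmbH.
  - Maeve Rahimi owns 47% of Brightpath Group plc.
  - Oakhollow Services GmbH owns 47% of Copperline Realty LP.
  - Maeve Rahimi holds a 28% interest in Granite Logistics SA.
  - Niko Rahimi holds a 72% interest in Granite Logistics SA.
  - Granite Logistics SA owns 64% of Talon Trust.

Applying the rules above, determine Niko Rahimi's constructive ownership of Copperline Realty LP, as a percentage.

By sibling attribution (R2), Niko Rahimi is treated as also owning Maeve Rahimi's interest in Granite Logistics SA, giving 72% + 28% = 100%.
By sibling attribution (R2), Niko Rahimi is treated as also owning Maeve Rahimi's interest in Brightpath Group plc, giving 32% + 47% = 79%.
Chain via Granite Logistics SA → Talon Trust (R1): 100% × 64% × 34% = 21.76% of Copperline Realty LP.
Chain via Brightpath Group plc → Oakhollow Services GmbH (R1): 79% × 33% × 47% = 12.2529% of Copperline Realty LP.
Aggregating (R3): 21.76% + 12.2529% = 34.0129%.

34.0129%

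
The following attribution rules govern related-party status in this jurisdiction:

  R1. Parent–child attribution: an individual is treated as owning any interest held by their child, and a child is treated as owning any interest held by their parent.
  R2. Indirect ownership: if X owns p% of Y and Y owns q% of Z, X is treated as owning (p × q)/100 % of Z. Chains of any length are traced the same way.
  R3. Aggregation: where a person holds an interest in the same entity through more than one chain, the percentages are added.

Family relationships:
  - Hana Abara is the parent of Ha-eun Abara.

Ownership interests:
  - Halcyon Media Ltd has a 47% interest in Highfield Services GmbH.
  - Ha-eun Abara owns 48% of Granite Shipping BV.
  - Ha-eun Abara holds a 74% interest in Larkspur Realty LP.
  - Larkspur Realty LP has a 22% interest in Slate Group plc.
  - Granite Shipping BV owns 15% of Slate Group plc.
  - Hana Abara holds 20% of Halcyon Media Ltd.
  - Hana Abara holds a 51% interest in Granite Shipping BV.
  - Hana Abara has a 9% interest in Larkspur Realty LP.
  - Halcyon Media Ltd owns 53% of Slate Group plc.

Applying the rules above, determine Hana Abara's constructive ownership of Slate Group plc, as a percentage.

43.71%

By parent–child attribution (R1), Hana Abara is treated as also owning Ha-eun Abara's interest in Larkspur Realty LP, giving 9% + 74% = 83%.
By parent–child attribution (R1), Hana Abara is treated as also owning Ha-eun Abara's interest in Granite Shipping BV, giving 51% + 48% = 99%.
Chain via Larkspur Realty LP (R2): 83% × 22% = 18.26% of Slate Group plc.
Chain via Halcyon Media Ltd (R2): 20% × 53% = 10.6% of Slate Group plc.
Chain via Granite Shipping BV (R2): 99% × 15% = 14.85% of Slate Group plc.
Aggregating (R3): 18.26% + 10.6% + 14.85% = 43.71%.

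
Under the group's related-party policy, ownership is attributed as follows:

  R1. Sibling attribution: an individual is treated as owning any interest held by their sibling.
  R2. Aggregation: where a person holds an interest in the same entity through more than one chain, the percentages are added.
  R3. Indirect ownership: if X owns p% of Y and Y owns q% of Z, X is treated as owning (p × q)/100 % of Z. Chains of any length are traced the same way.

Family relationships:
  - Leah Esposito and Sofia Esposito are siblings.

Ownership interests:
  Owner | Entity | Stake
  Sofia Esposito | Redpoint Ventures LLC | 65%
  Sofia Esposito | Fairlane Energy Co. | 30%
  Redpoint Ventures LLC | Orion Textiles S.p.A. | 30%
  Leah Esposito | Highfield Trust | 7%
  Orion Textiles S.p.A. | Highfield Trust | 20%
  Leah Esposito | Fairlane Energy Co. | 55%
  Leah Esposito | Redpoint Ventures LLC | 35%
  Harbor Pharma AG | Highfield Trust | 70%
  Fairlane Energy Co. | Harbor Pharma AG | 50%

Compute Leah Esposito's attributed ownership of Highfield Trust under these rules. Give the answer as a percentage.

42.75%

By sibling attribution (R1), Leah Esposito is treated as also owning Sofia Esposito's interest in Fairlane Energy Co, giving 55% + 30% = 85%.
By sibling attribution (R1), Leah Esposito is treated as also owning Sofia Esposito's interest in Redpoint Ventures LLC, giving 35% + 65% = 100%.
Chain via Fairlane Energy Co. → Harbor Pharma AG (R3): 85% × 50% × 70% = 29.75% of Highfield Trust.
Chain via Redpoint Ventures LLC → Orion Textiles S.p.A. (R3): 100% × 30% × 20% = 6% of Highfield Trust.
Direct interest in Highfield Trust: 7%.
Aggregating (R2): 29.75% + 6% + 7% = 42.75%.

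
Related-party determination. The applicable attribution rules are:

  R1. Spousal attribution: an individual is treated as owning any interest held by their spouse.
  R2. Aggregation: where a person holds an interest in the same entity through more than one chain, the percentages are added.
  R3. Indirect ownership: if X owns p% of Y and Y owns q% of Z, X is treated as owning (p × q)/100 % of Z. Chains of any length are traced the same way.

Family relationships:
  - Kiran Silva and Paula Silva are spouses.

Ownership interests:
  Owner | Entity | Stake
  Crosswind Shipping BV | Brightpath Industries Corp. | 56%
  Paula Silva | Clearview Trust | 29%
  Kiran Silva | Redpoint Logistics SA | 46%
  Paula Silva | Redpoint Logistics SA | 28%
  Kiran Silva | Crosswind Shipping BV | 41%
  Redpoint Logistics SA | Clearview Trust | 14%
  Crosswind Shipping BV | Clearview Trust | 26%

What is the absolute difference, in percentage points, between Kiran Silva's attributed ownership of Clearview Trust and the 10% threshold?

40.02

By spousal attribution (R1), Kiran Silva is treated as also owning Paula Silva's interest in Redpoint Logistics SA, giving 46% + 28% = 74%.
By spousal attribution (R1), Kiran Silva is treated as owning Paula Silva's 29% interest in Clearview Trust.
Chain via Redpoint Logistics SA (R3): 74% × 14% = 10.36% of Clearview Trust.
Chain via Crosswind Shipping BV (R3): 41% × 26% = 10.66% of Clearview Trust.
Direct interest in Clearview Trust: 29%.
Aggregating (R2): 10.36% + 10.66% + 29% = 50.02%.
50.02% exceeds the 10% threshold by 40.02 percentage points.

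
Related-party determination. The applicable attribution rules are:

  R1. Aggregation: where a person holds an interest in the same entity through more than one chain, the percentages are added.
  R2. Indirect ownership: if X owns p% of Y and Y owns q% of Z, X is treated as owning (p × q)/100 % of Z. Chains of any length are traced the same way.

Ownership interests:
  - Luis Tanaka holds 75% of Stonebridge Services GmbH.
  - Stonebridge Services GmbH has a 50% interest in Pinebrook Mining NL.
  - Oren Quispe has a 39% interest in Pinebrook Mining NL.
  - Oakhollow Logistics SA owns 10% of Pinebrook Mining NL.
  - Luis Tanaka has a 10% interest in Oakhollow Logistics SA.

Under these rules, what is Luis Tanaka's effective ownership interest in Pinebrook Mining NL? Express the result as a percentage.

Chain via Oakhollow Logistics SA (R2): 10% × 10% = 1% of Pinebrook Mining NL.
Chain via Stonebridge Services GmbH (R2): 75% × 50% = 37.5% of Pinebrook Mining NL.
Aggregating (R1): 1% + 37.5% = 38.5%.

38.5%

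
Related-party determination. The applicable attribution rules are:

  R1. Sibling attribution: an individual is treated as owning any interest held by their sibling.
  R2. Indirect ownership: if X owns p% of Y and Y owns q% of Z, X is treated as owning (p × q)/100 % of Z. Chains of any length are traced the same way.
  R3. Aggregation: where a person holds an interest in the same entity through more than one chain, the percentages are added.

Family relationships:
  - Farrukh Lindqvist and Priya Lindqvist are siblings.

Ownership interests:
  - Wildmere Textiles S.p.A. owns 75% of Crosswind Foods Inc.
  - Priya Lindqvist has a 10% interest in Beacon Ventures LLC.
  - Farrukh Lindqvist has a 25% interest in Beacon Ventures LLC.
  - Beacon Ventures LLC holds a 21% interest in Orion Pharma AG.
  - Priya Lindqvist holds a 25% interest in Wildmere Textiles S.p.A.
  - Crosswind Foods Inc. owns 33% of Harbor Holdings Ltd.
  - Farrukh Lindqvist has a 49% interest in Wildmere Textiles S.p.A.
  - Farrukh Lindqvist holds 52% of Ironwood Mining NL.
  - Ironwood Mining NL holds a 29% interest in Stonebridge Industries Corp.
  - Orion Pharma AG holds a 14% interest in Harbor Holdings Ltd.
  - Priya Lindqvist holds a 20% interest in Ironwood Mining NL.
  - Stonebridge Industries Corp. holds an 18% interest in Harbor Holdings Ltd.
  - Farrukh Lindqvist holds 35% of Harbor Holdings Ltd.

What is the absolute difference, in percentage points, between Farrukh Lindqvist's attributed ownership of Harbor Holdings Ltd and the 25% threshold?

33.1024

By sibling attribution (R1), Farrukh Lindqvist is treated as also owning Priya Lindqvist's interest in Wildmere Textiles S.p.A, giving 49% + 25% = 74%.
By sibling attribution (R1), Farrukh Lindqvist is treated as also owning Priya Lindqvist's interest in Ironwood Mining NL, giving 52% + 20% = 72%.
By sibling attribution (R1), Farrukh Lindqvist is treated as also owning Priya Lindqvist's interest in Beacon Ventures LLC, giving 25% + 10% = 35%.
Chain via Wildmere Textiles S.p.A. → Crosswind Foods Inc. (R2): 74% × 75% × 33% = 18.315% of Harbor Holdings Ltd.
Chain via Ironwood Mining NL → Stonebridge Industries Corp. (R2): 72% × 29% × 18% = 3.7584% of Harbor Holdings Ltd.
Chain via Beacon Ventures LLC → Orion Pharma AG (R2): 35% × 21% × 14% = 1.029% of Harbor Holdings Ltd.
Direct interest in Harbor Holdings Ltd: 35%.
Aggregating (R3): 18.315% + 3.7584% + 1.029% + 35% = 58.1024%.
58.1024% exceeds the 25% threshold by 33.1024 percentage points.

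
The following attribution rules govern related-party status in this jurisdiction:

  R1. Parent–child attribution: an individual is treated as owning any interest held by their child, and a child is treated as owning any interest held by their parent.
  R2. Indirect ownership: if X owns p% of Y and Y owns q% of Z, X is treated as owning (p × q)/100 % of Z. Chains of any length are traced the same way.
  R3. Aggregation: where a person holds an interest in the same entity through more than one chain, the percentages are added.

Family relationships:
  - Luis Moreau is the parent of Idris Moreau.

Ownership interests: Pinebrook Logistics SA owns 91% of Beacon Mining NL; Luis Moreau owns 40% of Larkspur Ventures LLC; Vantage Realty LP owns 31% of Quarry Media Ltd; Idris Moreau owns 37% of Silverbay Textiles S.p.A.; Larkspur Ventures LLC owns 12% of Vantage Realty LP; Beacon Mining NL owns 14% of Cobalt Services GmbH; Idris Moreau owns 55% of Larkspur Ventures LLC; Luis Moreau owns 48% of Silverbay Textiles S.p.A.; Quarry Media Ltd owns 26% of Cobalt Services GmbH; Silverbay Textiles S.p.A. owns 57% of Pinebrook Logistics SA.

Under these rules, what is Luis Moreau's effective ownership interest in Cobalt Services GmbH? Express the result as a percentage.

7.09137%

By parent–child attribution (R1), Luis Moreau is treated as also owning Idris Moreau's interest in Silverbay Textiles S.p.A, giving 48% + 37% = 85%.
By parent–child attribution (R1), Luis Moreau is treated as also owning Idris Moreau's interest in Larkspur Ventures LLC, giving 40% + 55% = 95%.
Chain via Silverbay Textiles S.p.A. → Pinebrook Logistics SA → Beacon Mining NL (R2): 85% × 57% × 91% × 14% = 6.17253% of Cobalt Services GmbH.
Chain via Larkspur Ventures LLC → Vantage Realty LP → Quarry Media Ltd (R2): 95% × 12% × 31% × 26% = 0.91884% of Cobalt Services GmbH.
Aggregating (R3): 6.17253% + 0.91884% = 7.09137%.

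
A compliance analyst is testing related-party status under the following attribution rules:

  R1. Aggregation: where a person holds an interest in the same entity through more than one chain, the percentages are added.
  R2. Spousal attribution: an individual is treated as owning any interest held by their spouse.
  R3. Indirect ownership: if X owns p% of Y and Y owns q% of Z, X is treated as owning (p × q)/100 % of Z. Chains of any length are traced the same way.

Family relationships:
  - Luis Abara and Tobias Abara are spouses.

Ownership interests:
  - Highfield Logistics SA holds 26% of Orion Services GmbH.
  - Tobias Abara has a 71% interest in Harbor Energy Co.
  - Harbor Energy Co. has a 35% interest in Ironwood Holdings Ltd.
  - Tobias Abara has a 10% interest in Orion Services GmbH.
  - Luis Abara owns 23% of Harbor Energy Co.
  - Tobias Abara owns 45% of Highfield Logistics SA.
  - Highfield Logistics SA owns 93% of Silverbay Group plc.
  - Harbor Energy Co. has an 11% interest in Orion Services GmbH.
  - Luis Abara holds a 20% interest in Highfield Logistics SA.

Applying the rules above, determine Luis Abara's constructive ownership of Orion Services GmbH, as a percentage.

By spousal attribution (R2), Luis Abara is treated as also owning Tobias Abara's interest in Harbor Energy Co, giving 23% + 71% = 94%.
By spousal attribution (R2), Luis Abara is treated as also owning Tobias Abara's interest in Highfield Logistics SA, giving 20% + 45% = 65%.
By spousal attribution (R2), Luis Abara is treated as owning Tobias Abara's 10% interest in Orion Services GmbH.
Chain via Harbor Energy Co. (R3): 94% × 11% = 10.34% of Orion Services GmbH.
Chain via Highfield Logistics SA (R3): 65% × 26% = 16.9% of Orion Services GmbH.
Direct interest in Orion Services GmbH: 10%.
Aggregating (R1): 10.34% + 16.9% + 10% = 37.24%.

37.24%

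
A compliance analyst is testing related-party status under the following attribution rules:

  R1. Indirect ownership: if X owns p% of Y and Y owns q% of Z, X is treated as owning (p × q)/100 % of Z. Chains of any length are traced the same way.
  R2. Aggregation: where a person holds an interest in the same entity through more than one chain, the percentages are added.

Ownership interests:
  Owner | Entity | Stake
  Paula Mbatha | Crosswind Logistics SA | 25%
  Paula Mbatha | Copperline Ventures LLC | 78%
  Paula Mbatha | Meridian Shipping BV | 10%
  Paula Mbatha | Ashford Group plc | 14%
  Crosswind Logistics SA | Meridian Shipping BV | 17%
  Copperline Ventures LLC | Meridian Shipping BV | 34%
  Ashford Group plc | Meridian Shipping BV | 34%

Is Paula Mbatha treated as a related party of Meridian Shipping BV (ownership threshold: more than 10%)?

Yes

Chain via Copperline Ventures LLC (R1): 78% × 34% = 26.52% of Meridian Shipping BV.
Chain via Crosswind Logistics SA (R1): 25% × 17% = 4.25% of Meridian Shipping BV.
Chain via Ashford Group plc (R1): 14% × 34% = 4.76% of Meridian Shipping BV.
Direct interest in Meridian Shipping BV: 10%.
Aggregating (R2): 26.52% + 4.25% + 4.76% + 10% = 45.53%.
45.53% exceeds the 10% threshold, so Paula is a related party to Meridian Shipping BV.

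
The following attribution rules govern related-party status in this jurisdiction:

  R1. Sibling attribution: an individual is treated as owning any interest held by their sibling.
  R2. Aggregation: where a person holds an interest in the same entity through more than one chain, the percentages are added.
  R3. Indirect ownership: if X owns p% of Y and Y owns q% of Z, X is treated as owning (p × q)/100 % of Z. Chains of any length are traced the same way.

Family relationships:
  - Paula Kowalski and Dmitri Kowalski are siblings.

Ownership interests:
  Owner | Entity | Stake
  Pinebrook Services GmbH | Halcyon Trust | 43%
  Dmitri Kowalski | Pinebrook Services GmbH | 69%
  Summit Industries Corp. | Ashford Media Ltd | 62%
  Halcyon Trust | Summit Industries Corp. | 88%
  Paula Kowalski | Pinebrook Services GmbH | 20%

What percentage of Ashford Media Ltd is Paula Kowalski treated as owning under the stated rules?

By sibling attribution (R1), Paula Kowalski is treated as also owning Dmitri Kowalski's interest in Pinebrook Services GmbH, giving 20% + 69% = 89%.
Chain via Pinebrook Services GmbH → Halcyon Trust → Summit Industries Corp. (R3): 89% × 43% × 88% × 62% = 20.880112% of Ashford Media Ltd.

20.880112%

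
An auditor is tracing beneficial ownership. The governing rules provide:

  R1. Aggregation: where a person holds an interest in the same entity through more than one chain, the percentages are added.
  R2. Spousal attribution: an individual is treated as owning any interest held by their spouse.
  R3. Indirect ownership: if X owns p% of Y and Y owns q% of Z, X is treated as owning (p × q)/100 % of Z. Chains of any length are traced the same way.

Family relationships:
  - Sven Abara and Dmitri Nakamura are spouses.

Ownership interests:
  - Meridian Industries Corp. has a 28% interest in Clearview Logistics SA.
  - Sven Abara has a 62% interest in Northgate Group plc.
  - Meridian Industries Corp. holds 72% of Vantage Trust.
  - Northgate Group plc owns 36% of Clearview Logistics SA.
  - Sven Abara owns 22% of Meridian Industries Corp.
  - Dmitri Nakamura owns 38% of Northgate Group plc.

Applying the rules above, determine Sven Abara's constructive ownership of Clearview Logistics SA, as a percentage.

By spousal attribution (R2), Sven Abara is treated as also owning Dmitri Nakamura's interest in Northgate Group plc, giving 62% + 38% = 100%.
Chain via Meridian Industries Corp. (R3): 22% × 28% = 6.16% of Clearview Logistics SA.
Chain via Northgate Group plc (R3): 100% × 36% = 36% of Clearview Logistics SA.
Aggregating (R1): 6.16% + 36% = 42.16%.

42.16%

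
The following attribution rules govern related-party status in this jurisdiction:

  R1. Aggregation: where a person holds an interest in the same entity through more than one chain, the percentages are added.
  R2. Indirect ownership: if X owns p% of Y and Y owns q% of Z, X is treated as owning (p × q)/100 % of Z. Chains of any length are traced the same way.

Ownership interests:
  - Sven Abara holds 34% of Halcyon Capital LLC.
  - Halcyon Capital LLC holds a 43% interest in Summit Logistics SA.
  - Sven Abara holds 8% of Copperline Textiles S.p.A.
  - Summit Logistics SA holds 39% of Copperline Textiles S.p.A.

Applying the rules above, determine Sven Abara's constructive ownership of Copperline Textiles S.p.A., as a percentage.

Chain via Halcyon Capital LLC → Summit Logistics SA (R2): 34% × 43% × 39% = 5.7018% of Copperline Textiles S.p.A.
Direct interest in Copperline Textiles S.p.A: 8%.
Aggregating (R1): 5.7018% + 8% = 13.7018%.

13.7018%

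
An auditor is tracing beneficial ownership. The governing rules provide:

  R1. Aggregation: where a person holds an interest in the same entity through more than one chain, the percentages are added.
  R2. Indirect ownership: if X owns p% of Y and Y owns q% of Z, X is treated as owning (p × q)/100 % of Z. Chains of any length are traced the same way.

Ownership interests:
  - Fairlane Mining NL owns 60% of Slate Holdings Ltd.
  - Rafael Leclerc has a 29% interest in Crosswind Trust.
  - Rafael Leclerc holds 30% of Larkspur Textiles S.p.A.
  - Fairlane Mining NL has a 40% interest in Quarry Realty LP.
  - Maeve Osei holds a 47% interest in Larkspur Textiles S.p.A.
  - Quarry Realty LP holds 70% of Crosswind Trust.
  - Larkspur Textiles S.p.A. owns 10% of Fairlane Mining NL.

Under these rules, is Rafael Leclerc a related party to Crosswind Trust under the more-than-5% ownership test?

Chain via Larkspur Textiles S.p.A. → Fairlane Mining NL → Quarry Realty LP (R2): 30% × 10% × 40% × 70% = 0.84% of Crosswind Trust.
Direct interest in Crosswind Trust: 29%.
Aggregating (R1): 0.84% + 29% = 29.84%.
29.84% exceeds the 5% threshold, so Rafael is a related party to Crosswind Trust.

Yes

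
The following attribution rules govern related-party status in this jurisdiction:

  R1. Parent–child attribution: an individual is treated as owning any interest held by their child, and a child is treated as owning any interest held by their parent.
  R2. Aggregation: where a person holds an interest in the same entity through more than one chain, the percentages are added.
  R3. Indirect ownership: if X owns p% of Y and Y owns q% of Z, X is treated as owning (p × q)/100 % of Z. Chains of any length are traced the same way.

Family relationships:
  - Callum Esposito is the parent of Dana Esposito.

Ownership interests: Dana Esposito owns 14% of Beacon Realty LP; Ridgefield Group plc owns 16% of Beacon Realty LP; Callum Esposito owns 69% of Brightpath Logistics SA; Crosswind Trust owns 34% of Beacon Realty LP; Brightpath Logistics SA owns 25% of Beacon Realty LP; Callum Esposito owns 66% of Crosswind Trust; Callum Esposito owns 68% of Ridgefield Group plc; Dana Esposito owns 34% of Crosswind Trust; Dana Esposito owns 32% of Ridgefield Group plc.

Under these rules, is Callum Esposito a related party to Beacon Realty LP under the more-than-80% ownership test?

Yes

By parent–child attribution (R1), Callum Esposito is treated as also owning Dana Esposito's interest in Crosswind Trust, giving 66% + 34% = 100%.
By parent–child attribution (R1), Callum Esposito is treated as also owning Dana Esposito's interest in Ridgefield Group plc, giving 68% + 32% = 100%.
By parent–child attribution (R1), Callum Esposito is treated as owning Dana Esposito's 14% interest in Beacon Realty LP.
Chain via Brightpath Logistics SA (R3): 69% × 25% = 17.25% of Beacon Realty LP.
Chain via Crosswind Trust (R3): 100% × 34% = 34% of Beacon Realty LP.
Chain via Ridgefield Group plc (R3): 100% × 16% = 16% of Beacon Realty LP.
Direct interest in Beacon Realty LP: 14%.
Aggregating (R2): 17.25% + 34% + 16% + 14% = 81.25%.
81.25% exceeds the 80% threshold, so Callum is a related party to Beacon Realty LP.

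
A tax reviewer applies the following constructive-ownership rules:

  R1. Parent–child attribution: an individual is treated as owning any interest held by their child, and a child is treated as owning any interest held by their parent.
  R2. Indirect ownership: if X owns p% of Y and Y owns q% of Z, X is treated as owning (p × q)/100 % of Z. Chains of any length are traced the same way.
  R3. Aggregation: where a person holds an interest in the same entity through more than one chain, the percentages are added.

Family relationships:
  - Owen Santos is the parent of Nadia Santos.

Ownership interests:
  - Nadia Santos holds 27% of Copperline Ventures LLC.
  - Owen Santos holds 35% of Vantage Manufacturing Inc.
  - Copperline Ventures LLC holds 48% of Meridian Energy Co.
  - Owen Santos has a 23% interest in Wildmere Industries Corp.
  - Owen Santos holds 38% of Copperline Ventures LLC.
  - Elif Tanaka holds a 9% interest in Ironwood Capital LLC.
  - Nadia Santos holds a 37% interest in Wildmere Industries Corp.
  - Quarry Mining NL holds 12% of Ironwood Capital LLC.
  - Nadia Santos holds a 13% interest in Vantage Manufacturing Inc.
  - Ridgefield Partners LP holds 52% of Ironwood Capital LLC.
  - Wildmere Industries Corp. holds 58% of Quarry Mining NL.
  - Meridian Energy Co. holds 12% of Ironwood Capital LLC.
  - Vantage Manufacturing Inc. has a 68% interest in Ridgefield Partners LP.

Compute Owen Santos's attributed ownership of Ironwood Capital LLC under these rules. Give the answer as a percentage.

24.8928%

By parent–child attribution (R1), Owen Santos is treated as also owning Nadia Santos's interest in Vantage Manufacturing Inc, giving 35% + 13% = 48%.
By parent–child attribution (R1), Owen Santos is treated as also owning Nadia Santos's interest in Copperline Ventures LLC, giving 38% + 27% = 65%.
By parent–child attribution (R1), Owen Santos is treated as also owning Nadia Santos's interest in Wildmere Industries Corp, giving 23% + 37% = 60%.
Chain via Vantage Manufacturing Inc. → Ridgefield Partners LP (R2): 48% × 68% × 52% = 16.9728% of Ironwood Capital LLC.
Chain via Copperline Ventures LLC → Meridian Energy Co. (R2): 65% × 48% × 12% = 3.744% of Ironwood Capital LLC.
Chain via Wildmere Industries Corp. → Quarry Mining NL (R2): 60% × 58% × 12% = 4.176% of Ironwood Capital LLC.
Aggregating (R3): 16.9728% + 3.744% + 4.176% = 24.8928%.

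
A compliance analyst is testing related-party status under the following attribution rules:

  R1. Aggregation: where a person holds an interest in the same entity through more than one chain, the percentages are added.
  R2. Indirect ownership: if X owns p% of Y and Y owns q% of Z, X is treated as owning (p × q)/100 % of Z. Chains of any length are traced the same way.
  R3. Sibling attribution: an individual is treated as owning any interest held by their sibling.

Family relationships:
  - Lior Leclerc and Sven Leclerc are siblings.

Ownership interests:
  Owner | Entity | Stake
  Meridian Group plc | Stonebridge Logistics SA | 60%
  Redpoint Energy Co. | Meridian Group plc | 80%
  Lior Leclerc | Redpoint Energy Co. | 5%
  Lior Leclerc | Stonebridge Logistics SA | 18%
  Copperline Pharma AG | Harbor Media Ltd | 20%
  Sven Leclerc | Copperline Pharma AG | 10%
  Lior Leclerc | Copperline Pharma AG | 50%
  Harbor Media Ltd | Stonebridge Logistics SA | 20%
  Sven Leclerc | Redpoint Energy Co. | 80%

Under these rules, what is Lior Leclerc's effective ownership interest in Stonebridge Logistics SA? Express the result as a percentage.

By sibling attribution (R3), Lior Leclerc is treated as also owning Sven Leclerc's interest in Copperline Pharma AG, giving 50% + 10% = 60%.
By sibling attribution (R3), Lior Leclerc is treated as also owning Sven Leclerc's interest in Redpoint Energy Co, giving 5% + 80% = 85%.
Chain via Copperline Pharma AG → Harbor Media Ltd (R2): 60% × 20% × 20% = 2.4% of Stonebridge Logistics SA.
Chain via Redpoint Energy Co. → Meridian Group plc (R2): 85% × 80% × 60% = 40.8% of Stonebridge Logistics SA.
Direct interest in Stonebridge Logistics SA: 18%.
Aggregating (R1): 2.4% + 40.8% + 18% = 61.2%.

61.2%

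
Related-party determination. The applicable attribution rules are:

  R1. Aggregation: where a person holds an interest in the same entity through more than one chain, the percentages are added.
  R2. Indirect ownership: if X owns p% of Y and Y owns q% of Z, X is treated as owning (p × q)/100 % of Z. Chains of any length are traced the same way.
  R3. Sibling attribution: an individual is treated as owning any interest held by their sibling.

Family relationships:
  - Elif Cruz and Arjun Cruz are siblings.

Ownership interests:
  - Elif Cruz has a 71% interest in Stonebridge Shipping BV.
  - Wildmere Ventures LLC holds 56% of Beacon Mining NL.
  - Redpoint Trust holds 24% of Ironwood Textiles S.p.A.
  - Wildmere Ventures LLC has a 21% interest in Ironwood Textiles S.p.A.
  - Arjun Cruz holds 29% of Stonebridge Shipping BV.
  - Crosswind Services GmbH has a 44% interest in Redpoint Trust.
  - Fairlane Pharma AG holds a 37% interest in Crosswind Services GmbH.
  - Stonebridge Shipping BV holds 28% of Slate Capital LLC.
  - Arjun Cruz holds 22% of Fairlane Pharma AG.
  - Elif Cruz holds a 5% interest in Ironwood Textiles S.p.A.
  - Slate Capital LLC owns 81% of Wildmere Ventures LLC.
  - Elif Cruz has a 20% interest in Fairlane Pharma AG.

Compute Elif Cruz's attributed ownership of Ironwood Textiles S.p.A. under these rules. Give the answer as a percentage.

11.403824%

By sibling attribution (R3), Elif Cruz is treated as also owning Arjun Cruz's interest in Stonebridge Shipping BV, giving 71% + 29% = 100%.
By sibling attribution (R3), Elif Cruz is treated as also owning Arjun Cruz's interest in Fairlane Pharma AG, giving 20% + 22% = 42%.
Chain via Stonebridge Shipping BV → Slate Capital LLC → Wildmere Ventures LLC (R2): 100% × 28% × 81% × 21% = 4.7628% of Ironwood Textiles S.p.A.
Chain via Fairlane Pharma AG → Crosswind Services GmbH → Redpoint Trust (R2): 42% × 37% × 44% × 24% = 1.641024% of Ironwood Textiles S.p.A.
Direct interest in Ironwood Textiles S.p.A: 5%.
Aggregating (R1): 4.7628% + 1.641024% + 5% = 11.403824%.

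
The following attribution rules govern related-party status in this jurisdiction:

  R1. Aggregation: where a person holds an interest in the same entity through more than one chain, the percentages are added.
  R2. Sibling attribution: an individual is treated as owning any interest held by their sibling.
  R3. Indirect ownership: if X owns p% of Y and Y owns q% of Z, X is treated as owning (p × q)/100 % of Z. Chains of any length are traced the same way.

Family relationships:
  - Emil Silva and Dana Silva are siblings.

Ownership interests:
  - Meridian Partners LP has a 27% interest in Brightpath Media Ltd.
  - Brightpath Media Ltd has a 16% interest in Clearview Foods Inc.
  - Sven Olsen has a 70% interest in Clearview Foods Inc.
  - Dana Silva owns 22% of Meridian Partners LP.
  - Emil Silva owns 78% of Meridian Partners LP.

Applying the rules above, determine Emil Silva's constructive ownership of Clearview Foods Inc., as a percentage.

4.32%

By sibling attribution (R2), Emil Silva is treated as also owning Dana Silva's interest in Meridian Partners LP, giving 78% + 22% = 100%.
Chain via Meridian Partners LP → Brightpath Media Ltd (R3): 100% × 27% × 16% = 4.32% of Clearview Foods Inc.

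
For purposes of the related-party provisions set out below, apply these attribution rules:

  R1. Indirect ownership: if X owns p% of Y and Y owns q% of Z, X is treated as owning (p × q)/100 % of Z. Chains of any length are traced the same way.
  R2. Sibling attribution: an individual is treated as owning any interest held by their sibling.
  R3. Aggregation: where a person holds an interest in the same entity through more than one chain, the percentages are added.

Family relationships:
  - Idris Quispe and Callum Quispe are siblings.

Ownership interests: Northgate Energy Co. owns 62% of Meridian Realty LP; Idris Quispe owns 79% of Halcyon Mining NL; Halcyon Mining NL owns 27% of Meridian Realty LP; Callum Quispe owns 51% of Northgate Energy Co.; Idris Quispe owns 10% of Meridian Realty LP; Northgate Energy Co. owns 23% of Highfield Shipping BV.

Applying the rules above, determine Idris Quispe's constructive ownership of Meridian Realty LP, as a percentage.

By sibling attribution (R2), Idris Quispe is treated as owning Callum Quispe's 51% interest in Northgate Energy Co.
Chain via Halcyon Mining NL (R1): 79% × 27% = 21.33% of Meridian Realty LP.
Direct interest in Meridian Realty LP: 10%.
Chain via Northgate Energy Co. (R1): 51% × 62% = 31.62% of Meridian Realty LP.
Aggregating (R3): 21.33% + 10% + 31.62% = 62.95%.

62.95%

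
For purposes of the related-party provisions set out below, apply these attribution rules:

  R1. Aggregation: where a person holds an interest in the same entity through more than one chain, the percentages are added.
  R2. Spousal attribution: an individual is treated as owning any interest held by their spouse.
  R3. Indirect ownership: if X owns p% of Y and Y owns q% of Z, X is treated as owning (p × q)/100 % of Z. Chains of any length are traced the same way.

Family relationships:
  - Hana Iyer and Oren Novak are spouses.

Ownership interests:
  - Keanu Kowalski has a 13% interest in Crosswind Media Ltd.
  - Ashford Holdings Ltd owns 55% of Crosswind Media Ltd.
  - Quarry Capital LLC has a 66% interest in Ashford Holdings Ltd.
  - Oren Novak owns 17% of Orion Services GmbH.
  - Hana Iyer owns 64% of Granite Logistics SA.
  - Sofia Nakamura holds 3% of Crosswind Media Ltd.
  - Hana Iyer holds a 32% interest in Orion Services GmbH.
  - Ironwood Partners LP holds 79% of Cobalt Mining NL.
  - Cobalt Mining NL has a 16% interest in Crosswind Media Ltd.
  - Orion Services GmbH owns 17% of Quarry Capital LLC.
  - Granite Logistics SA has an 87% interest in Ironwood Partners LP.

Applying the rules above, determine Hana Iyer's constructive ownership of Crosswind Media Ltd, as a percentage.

By spousal attribution (R2), Hana Iyer is treated as also owning Oren Novak's interest in Orion Services GmbH, giving 32% + 17% = 49%.
Chain via Granite Logistics SA → Ironwood Partners LP → Cobalt Mining NL (R3): 64% × 87% × 79% × 16% = 7.037952% of Crosswind Media Ltd.
Chain via Orion Services GmbH → Quarry Capital LLC → Ashford Holdings Ltd (R3): 49% × 17% × 66% × 55% = 3.02379% of Crosswind Media Ltd.
Aggregating (R1): 7.037952% + 3.02379% = 10.061742%.

10.061742%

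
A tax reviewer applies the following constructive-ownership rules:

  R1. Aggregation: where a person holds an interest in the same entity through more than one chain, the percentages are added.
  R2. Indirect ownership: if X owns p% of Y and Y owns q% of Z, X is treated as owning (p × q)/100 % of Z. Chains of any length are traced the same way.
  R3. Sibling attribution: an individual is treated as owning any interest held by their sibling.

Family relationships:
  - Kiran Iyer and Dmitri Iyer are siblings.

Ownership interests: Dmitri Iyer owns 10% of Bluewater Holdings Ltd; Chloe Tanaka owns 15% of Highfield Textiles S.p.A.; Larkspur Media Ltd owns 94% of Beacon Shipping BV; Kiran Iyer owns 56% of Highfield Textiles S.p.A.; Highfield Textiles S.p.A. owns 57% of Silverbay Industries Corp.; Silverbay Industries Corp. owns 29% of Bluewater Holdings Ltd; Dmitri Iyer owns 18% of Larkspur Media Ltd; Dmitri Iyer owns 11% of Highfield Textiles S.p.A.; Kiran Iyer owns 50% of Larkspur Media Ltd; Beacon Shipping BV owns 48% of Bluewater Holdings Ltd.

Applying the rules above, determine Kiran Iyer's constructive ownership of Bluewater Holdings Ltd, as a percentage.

By sibling attribution (R3), Kiran Iyer is treated as also owning Dmitri Iyer's interest in Highfield Textiles S.p.A, giving 56% + 11% = 67%.
By sibling attribution (R3), Kiran Iyer is treated as also owning Dmitri Iyer's interest in Larkspur Media Ltd, giving 50% + 18% = 68%.
By sibling attribution (R3), Kiran Iyer is treated as owning Dmitri Iyer's 10% interest in Bluewater Holdings Ltd.
Chain via Highfield Textiles S.p.A. → Silverbay Industries Corp. (R2): 67% × 57% × 29% = 11.0751% of Bluewater Holdings Ltd.
Chain via Larkspur Media Ltd → Beacon Shipping BV (R2): 68% × 94% × 48% = 30.6816% of Bluewater Holdings Ltd.
Direct interest in Bluewater Holdings Ltd: 10%.
Aggregating (R1): 11.0751% + 30.6816% + 10% = 51.7567%.

51.7567%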